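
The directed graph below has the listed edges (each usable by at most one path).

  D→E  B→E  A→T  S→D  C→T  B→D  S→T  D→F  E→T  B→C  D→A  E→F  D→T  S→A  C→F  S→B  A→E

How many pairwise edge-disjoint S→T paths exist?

4

Assign every edge capacity 1; by Menger, the answer equals the max flow.
Path S→T (+1); total 1.
Path S→A→T (+1); total 2.
Path S→D→T (+1); total 3.
Path S→B→C→T (+1); total 4.
No residual S→T path; max flow = 4.
Certifying cut of size 4: {S→A, S→B, S→D, S→T}.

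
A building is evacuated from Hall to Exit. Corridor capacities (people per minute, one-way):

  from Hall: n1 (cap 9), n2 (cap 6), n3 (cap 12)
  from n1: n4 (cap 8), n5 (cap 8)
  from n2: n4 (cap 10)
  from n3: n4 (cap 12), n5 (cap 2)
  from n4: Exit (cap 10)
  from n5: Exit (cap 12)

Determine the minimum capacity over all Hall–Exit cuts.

Augment Hall→n1→n4→Exit: bottleneck 8, flow now 8.
Augment Hall→n1→n5→Exit: bottleneck 1, flow now 9.
Augment Hall→n2→n4→Exit: bottleneck 2, flow now 11.
Augment Hall→n3→n5→Exit: bottleneck 2, flow now 13.
Augment Hall→n2→n4→n1→n5→Exit: bottleneck 4, flow now 17. (uses reverse residual edge)
Augment Hall→n3→n4→n1→n5→Exit: bottleneck 3, flow now 20. (uses reverse residual edge)
No augmenting path remains; maximum flow = 20.
By max-flow min-cut, the minimum cut capacity equals the max flow.
In the residual graph, reachable from Hall: {Hall, n1, n2, n3, n4}.
Min-cut edges: n1→n5 (8), n3→n5 (2), n4→Exit (10); capacity 8 + 2 + 10 = 20.

20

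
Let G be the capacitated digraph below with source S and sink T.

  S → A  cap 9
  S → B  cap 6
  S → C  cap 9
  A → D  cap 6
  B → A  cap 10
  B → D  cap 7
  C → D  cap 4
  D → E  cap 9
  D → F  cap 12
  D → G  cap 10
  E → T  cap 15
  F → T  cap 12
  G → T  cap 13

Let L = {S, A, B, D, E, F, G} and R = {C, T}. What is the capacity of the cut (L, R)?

49

Edges leaving {S, A, B, D, E, F, G}: S→C (9), E→T (15), F→T (12), G→T (13).
Cut capacity = 9 + 15 + 12 + 13 = 49.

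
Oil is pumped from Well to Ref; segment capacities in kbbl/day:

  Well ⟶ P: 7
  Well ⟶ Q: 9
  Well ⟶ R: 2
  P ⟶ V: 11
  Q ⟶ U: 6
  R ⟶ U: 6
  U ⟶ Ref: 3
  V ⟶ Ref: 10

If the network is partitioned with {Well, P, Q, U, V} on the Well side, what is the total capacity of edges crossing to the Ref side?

Edges leaving {Well, P, Q, U, V}: Well→R (2), U→Ref (3), V→Ref (10).
Cut capacity = 2 + 3 + 10 = 15.

15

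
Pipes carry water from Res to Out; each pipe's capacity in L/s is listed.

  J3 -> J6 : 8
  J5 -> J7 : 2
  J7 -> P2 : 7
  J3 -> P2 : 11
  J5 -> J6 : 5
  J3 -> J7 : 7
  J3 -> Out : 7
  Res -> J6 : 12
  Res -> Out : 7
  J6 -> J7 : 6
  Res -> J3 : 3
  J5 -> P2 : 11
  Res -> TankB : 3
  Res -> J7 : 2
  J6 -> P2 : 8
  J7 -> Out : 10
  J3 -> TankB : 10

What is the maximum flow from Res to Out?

18

Augment Res→Out: bottleneck 7, flow now 7.
Augment Res→J3→Out: bottleneck 3, flow now 10.
Augment Res→J7→Out: bottleneck 2, flow now 12.
Augment Res→J6→J7→Out: bottleneck 6, flow now 18.
No augmenting path remains; maximum flow = 18.
In the residual graph, reachable from Res: {Res, J6, TankB, P2}.
Min-cut edges: Res→J3 (3), Res→J7 (2), Res→Out (7), J6→J7 (6); capacity 3 + 2 + 7 + 6 = 18.
This cut is saturated, so no flow can exceed 18.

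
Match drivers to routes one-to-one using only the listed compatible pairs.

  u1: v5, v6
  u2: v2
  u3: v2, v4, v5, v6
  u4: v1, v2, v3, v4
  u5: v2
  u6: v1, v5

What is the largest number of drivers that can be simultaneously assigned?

Unit-capacity flow: source→left, listed edges, right→sink; max matching = max flow.
Augmenting path u1→v5 (+1); matched 1.
Augmenting path u2→v2 (+1); matched 2.
Augmenting path u3→v4 (+1); matched 3.
Augmenting path u4→v1 (+1); matched 4.
Augmenting path u6→v1→u4→v3 (+1); matched 5.
No augmenting path remains; maximum matching = 5.
König certificate: {u1, u3, u4, u6, v2} is a vertex cover of size 5 (every listed pair touches it), so no matching can be larger.

5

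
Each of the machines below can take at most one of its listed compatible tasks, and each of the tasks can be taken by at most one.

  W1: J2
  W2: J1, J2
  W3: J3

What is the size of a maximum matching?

Unit-capacity flow: source→left, listed edges, right→sink; max matching = max flow.
Augmenting path W1→J2 (+1); matched 1.
Augmenting path W2→J1 (+1); matched 2.
Augmenting path W3→J3 (+1); matched 3.
No augmenting path remains; maximum matching = 3.
König certificate: {W1, W2, W3} is a vertex cover of size 3 (every listed pair touches it), so no matching can be larger.

3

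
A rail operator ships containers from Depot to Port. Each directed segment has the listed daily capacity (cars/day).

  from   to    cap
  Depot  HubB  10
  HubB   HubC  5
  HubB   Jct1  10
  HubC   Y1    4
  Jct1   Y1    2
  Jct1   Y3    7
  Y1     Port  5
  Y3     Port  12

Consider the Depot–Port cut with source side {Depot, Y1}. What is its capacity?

15

Edges leaving {Depot, Y1}: Depot→HubB (10), Y1→Port (5).
Cut capacity = 10 + 5 = 15.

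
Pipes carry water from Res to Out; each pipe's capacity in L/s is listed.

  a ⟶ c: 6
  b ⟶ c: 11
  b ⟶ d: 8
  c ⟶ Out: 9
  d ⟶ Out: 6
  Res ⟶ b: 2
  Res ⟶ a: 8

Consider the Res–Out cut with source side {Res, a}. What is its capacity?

Edges leaving {Res, a}: Res→b (2), a→c (6).
Cut capacity = 2 + 6 = 8.

8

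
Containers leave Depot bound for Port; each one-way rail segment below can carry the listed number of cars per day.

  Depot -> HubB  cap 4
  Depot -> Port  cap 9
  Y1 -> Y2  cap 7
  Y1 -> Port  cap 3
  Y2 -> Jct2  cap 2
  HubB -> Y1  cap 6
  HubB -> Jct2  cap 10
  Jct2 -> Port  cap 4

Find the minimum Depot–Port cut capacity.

13

Augment Depot→Port: bottleneck 9, flow now 9.
Augment Depot→HubB→Y1→Port: bottleneck 3, flow now 12.
Augment Depot→HubB→Jct2→Port: bottleneck 1, flow now 13.
No augmenting path remains; maximum flow = 13.
By max-flow min-cut, the minimum cut capacity equals the max flow.
In the residual graph, reachable from Depot: {Depot}.
Min-cut edges: Depot→HubB (4), Depot→Port (9); capacity 4 + 9 = 13.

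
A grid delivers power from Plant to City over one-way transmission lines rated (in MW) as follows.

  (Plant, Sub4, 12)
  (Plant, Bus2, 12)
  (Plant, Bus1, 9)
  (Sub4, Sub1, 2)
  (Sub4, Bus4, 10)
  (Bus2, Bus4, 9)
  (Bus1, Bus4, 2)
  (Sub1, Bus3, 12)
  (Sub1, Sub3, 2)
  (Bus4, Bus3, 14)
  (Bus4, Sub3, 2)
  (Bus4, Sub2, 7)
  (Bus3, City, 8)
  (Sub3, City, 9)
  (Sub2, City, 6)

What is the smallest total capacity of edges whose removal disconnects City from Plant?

Augment Plant→Sub4→Sub1→Bus3→City: bottleneck 2, flow now 2.
Augment Plant→Sub4→Bus4→Bus3→City: bottleneck 6, flow now 8.
Augment Plant→Sub4→Bus4→Sub3→City: bottleneck 2, flow now 10.
Augment Plant→Sub4→Bus4→Sub2→City: bottleneck 2, flow now 12.
Augment Plant→Bus2→Bus4→Sub2→City: bottleneck 4, flow now 16.
Augment Plant→Bus2→Bus4→Bus3→Sub1→Sub3→City: bottleneck 2, flow now 18. (uses reverse residual edge)
No augmenting path remains; maximum flow = 18.
By max-flow min-cut, the minimum cut capacity equals the max flow.
In the residual graph, reachable from Plant: {Plant, Sub4, Bus2, Bus1, Bus4, Bus3, Sub2}.
Min-cut edges: Sub4→Sub1 (2), Bus4→Sub3 (2), Bus3→City (8), Sub2→City (6); capacity 2 + 2 + 8 + 6 = 18.

18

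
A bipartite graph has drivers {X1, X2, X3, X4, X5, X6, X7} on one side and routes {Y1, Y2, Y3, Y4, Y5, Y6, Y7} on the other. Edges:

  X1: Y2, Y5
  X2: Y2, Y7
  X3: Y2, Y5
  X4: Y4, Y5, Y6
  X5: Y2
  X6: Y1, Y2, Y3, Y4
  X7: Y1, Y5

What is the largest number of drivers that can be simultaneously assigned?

Unit-capacity flow: source→left, listed edges, right→sink; max matching = max flow.
Augmenting path X1→Y2 (+1); matched 1.
Augmenting path X2→Y7 (+1); matched 2.
Augmenting path X3→Y5 (+1); matched 3.
Augmenting path X4→Y4 (+1); matched 4.
Augmenting path X6→Y1 (+1); matched 5.
Augmenting path X7→Y1→X6→Y3 (+1); matched 6.
No augmenting path remains; maximum matching = 6.
König certificate: {X2, X4, X6, X7, Y2, Y5} is a vertex cover of size 6 (every listed pair touches it), so no matching can be larger.

6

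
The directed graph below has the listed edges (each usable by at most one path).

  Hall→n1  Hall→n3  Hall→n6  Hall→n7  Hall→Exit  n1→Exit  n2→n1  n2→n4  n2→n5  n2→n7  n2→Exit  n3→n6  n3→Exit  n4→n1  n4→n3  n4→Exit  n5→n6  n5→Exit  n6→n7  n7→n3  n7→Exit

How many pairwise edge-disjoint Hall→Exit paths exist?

Assign every edge capacity 1; by Menger, the answer equals the max flow.
Path Hall→Exit (+1); total 1.
Path Hall→n1→Exit (+1); total 2.
Path Hall→n3→Exit (+1); total 3.
Path Hall→n7→Exit (+1); total 4.
No residual Hall→Exit path; max flow = 4.
Certifying cut of size 4: {Hall→Exit, Hall→n1, n3→Exit, n7→Exit}.

4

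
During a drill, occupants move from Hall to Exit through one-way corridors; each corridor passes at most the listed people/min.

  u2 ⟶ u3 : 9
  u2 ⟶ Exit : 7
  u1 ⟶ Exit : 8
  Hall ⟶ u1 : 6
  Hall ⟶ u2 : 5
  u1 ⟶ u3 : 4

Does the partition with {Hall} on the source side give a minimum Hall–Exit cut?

Yes — it is a minimum cut (capacity 11).

Given cut capacity: 6 + 5 = 11.
Augment Hall→u1→Exit: bottleneck 6, flow now 6.
Augment Hall→u2→Exit: bottleneck 5, flow now 11.
No augmenting path remains; maximum flow = 11.
Cut capacity 11 equals the max flow, so it is a minimum cut.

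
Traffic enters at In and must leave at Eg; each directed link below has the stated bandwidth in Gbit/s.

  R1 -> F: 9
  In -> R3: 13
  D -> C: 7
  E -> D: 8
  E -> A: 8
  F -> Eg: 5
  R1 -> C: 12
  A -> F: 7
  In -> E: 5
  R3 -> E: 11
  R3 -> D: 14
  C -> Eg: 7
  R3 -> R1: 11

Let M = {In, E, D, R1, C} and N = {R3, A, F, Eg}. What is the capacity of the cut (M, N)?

Edges leaving {In, E, D, R1, C}: In→R3 (13), E→A (8), R1→F (9), C→Eg (7).
Cut capacity = 13 + 8 + 9 + 7 = 37.

37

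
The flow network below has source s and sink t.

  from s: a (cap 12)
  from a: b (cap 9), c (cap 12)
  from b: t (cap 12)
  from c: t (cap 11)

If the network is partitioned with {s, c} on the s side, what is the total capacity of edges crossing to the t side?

23

Edges leaving {s, c}: s→a (12), c→t (11).
Cut capacity = 12 + 11 = 23.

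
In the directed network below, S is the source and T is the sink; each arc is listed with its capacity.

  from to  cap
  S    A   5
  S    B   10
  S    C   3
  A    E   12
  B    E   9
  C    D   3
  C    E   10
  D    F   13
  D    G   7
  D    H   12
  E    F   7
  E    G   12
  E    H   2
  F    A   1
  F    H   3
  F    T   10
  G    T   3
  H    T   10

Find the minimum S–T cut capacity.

Augment S→A→E→F→T: bottleneck 5, flow now 5.
Augment S→B→E→F→T: bottleneck 2, flow now 7.
Augment S→B→E→G→T: bottleneck 3, flow now 10.
Augment S→B→E→H→T: bottleneck 2, flow now 12.
Augment S→C→D→F→T: bottleneck 3, flow now 15.
No augmenting path remains; maximum flow = 15.
By max-flow min-cut, the minimum cut capacity equals the max flow.
In the residual graph, reachable from S: {S, A, B, E, G}.
Min-cut edges: S→C (3), E→F (7), E→H (2), G→T (3); capacity 3 + 7 + 2 + 3 = 15.

15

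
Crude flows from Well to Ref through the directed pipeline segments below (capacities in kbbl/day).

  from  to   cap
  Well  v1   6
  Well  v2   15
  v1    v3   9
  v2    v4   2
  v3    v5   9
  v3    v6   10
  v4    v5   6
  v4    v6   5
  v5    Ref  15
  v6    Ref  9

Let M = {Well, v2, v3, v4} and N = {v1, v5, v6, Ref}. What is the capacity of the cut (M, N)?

Edges leaving {Well, v2, v3, v4}: Well→v1 (6), v3→v5 (9), v3→v6 (10), v4→v5 (6), v4→v6 (5).
Cut capacity = 6 + 9 + 10 + 6 + 5 = 36.

36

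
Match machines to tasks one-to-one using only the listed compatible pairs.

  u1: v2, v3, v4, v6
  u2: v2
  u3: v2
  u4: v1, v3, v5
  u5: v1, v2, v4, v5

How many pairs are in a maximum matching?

4

Unit-capacity flow: source→left, listed edges, right→sink; max matching = max flow.
Augmenting path u1→v2 (+1); matched 1.
Augmenting path u4→v1 (+1); matched 2.
Augmenting path u5→v4 (+1); matched 3.
Augmenting path u2→v2→u1→v3 (+1); matched 4.
No augmenting path remains; maximum matching = 4.
König certificate: {u1, u4, u5, v2} is a vertex cover of size 4 (every listed pair touches it), so no matching can be larger.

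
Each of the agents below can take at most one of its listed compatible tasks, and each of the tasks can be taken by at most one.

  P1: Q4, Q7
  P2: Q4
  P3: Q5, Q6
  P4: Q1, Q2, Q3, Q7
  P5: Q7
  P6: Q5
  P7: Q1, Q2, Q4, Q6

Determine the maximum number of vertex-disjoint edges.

6

Unit-capacity flow: source→left, listed edges, right→sink; max matching = max flow.
Augmenting path P1→Q4 (+1); matched 1.
Augmenting path P3→Q5 (+1); matched 2.
Augmenting path P4→Q1 (+1); matched 3.
Augmenting path P5→Q7 (+1); matched 4.
Augmenting path P7→Q2 (+1); matched 5.
Augmenting path P6→Q5→P3→Q6 (+1); matched 6.
No augmenting path remains; maximum matching = 6.
König certificate: {P3, P4, P6, P7, Q4, Q7} is a vertex cover of size 6 (every listed pair touches it), so no matching can be larger.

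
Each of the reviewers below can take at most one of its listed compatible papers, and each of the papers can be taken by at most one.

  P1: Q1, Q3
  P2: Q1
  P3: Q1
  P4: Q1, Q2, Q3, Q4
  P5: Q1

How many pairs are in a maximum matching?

Unit-capacity flow: source→left, listed edges, right→sink; max matching = max flow.
Augmenting path P1→Q1 (+1); matched 1.
Augmenting path P4→Q2 (+1); matched 2.
Augmenting path P2→Q1→P1→Q3 (+1); matched 3.
No augmenting path remains; maximum matching = 3.
König certificate: {P1, P4, Q1} is a vertex cover of size 3 (every listed pair touches it), so no matching can be larger.

3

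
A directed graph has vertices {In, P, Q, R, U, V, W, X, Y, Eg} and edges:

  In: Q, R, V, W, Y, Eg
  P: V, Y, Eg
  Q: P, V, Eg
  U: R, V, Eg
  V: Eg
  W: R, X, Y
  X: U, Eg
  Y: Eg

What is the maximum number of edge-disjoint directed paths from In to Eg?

5

Assign every edge capacity 1; by Menger, the answer equals the max flow.
Path In→Eg (+1); total 1.
Path In→Q→Eg (+1); total 2.
Path In→V→Eg (+1); total 3.
Path In→Y→Eg (+1); total 4.
Path In→W→X→Eg (+1); total 5.
No residual In→Eg path; max flow = 5.
Certifying cut of size 5: {In→Eg, In→Q, In→V, In→W, In→Y}.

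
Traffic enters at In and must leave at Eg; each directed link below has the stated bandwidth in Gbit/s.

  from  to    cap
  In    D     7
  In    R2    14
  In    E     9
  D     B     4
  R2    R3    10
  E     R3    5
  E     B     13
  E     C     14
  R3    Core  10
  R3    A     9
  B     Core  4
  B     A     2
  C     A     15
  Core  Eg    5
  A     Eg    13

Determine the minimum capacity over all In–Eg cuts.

Augment In→D→B→Core→Eg: bottleneck 4, flow now 4.
Augment In→R2→R3→Core→Eg: bottleneck 1, flow now 5.
Augment In→R2→R3→A→Eg: bottleneck 9, flow now 14.
Augment In→E→B→A→Eg: bottleneck 2, flow now 16.
Augment In→E→C→A→Eg: bottleneck 2, flow now 18.
No augmenting path remains; maximum flow = 18.
By max-flow min-cut, the minimum cut capacity equals the max flow.
In the residual graph, reachable from In: {In, D, R2, E, R3, B, C, Core, A}.
Min-cut edges: Core→Eg (5), A→Eg (13); capacity 5 + 13 = 18.

18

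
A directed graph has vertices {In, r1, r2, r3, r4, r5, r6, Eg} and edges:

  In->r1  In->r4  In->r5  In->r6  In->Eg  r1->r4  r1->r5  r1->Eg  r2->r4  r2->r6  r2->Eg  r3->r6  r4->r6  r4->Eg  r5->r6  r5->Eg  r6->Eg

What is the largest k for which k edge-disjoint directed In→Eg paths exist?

5

Assign every edge capacity 1; by Menger, the answer equals the max flow.
Path In→Eg (+1); total 1.
Path In→r1→Eg (+1); total 2.
Path In→r4→Eg (+1); total 3.
Path In→r5→Eg (+1); total 4.
Path In→r6→Eg (+1); total 5.
No residual In→Eg path; max flow = 5.
Certifying cut of size 5: {In→Eg, In→r1, In→r4, In→r5, In→r6}.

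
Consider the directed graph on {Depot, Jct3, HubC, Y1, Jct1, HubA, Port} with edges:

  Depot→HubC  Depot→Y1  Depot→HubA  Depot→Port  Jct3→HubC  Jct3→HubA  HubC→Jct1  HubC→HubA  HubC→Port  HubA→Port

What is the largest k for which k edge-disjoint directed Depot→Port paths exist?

Assign every edge capacity 1; by Menger, the answer equals the max flow.
Path Depot→Port (+1); total 1.
Path Depot→HubC→Port (+1); total 2.
Path Depot→HubA→Port (+1); total 3.
No residual Depot→Port path; max flow = 3.
Certifying cut of size 3: {Depot→HubA, Depot→HubC, Depot→Port}.

3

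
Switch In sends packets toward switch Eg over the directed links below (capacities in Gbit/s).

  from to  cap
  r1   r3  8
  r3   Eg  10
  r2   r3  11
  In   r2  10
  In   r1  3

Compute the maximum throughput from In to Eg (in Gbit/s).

10

Augment In→r1→r3→Eg: bottleneck 3, flow now 3.
Augment In→r2→r3→Eg: bottleneck 7, flow now 10.
No augmenting path remains; maximum flow = 10.
In the residual graph, reachable from In: {In, r1, r2, r3}.
Min-cut edges: r3→Eg (10); capacity 10 = 10.
This cut is saturated, so no flow can exceed 10.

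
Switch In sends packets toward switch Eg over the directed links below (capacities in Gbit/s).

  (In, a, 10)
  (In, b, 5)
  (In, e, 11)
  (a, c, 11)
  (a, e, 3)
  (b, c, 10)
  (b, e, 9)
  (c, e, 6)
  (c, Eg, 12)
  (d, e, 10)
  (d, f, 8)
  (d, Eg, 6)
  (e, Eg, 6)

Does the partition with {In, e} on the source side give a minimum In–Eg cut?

Given cut capacity: 10 + 5 + 6 = 21.
Augment In→e→Eg: bottleneck 6, flow now 6.
Augment In→a→c→Eg: bottleneck 10, flow now 16.
Augment In→b→c→Eg: bottleneck 2, flow now 18.
No augmenting path remains; maximum flow = 18.
In the residual graph, reachable from In: {In, a, b, c, e}.
Min-cut edges: c→Eg (12), e→Eg (6); capacity 12 + 6 = 18.
Cut capacity 21 exceeds the max flow 18, so it is not minimum.

No — its capacity is 21, but the minimum cut has capacity 18.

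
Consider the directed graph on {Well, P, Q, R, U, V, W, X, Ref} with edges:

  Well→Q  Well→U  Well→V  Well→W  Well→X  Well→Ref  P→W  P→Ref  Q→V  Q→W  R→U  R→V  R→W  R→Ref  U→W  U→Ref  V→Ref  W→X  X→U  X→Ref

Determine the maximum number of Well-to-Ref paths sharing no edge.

4

Assign every edge capacity 1; by Menger, the answer equals the max flow.
Path Well→Ref (+1); total 1.
Path Well→U→Ref (+1); total 2.
Path Well→V→Ref (+1); total 3.
Path Well→X→Ref (+1); total 4.
No residual Well→Ref path; max flow = 4.
Certifying cut of size 4: {U→Ref, V→Ref, Well→Ref, X→Ref}.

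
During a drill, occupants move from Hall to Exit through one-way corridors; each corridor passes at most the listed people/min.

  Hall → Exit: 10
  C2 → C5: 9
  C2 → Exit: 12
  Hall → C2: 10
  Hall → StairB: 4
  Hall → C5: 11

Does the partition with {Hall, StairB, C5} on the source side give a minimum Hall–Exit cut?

Given cut capacity: 10 + 10 = 20.
Augment Hall→Exit: bottleneck 10, flow now 10.
Augment Hall→C2→Exit: bottleneck 10, flow now 20.
No augmenting path remains; maximum flow = 20.
Cut capacity 20 equals the max flow, so it is a minimum cut.

Yes — it is a minimum cut (capacity 20).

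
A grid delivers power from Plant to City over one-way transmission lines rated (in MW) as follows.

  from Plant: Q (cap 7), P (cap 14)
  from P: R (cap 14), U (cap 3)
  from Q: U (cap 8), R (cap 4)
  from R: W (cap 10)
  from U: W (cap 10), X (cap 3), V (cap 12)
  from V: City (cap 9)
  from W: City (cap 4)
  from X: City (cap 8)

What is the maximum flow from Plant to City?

Augment Plant→P→R→W→City: bottleneck 4, flow now 4.
Augment Plant→P→U→V→City: bottleneck 3, flow now 7.
Augment Plant→Q→U→V→City: bottleneck 6, flow now 13.
Augment Plant→Q→U→X→City: bottleneck 1, flow now 14.
No augmenting path remains; maximum flow = 14.
In the residual graph, reachable from Plant: {Plant, P, R, W}.
Min-cut edges: Plant→Q (7), P→U (3), W→City (4); capacity 7 + 3 + 4 = 14.
This cut is saturated, so no flow can exceed 14.

14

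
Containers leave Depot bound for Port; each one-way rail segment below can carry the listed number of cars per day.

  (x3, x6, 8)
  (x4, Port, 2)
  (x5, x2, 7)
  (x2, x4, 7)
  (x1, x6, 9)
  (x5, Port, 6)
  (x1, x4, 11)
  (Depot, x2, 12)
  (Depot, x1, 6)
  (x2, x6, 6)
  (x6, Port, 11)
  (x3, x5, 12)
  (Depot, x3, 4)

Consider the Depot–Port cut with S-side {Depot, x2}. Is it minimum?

No — its capacity is 23, but the minimum cut has capacity 17.

Given cut capacity: 6 + 4 + 7 + 6 = 23.
Augment Depot→x1→x4→Port: bottleneck 2, flow now 2.
Augment Depot→x1→x6→Port: bottleneck 4, flow now 6.
Augment Depot→x2→x6→Port: bottleneck 6, flow now 12.
Augment Depot→x3→x5→Port: bottleneck 4, flow now 16.
Augment Depot→x2→x4→x1→x6→Port: bottleneck 1, flow now 17. (uses reverse residual edge)
No augmenting path remains; maximum flow = 17.
In the residual graph, reachable from Depot: {Depot, x1, x2, x4, x6}.
Min-cut edges: Depot→x3 (4), x4→Port (2), x6→Port (11); capacity 4 + 2 + 11 = 17.
Cut capacity 23 exceeds the max flow 17, so it is not minimum.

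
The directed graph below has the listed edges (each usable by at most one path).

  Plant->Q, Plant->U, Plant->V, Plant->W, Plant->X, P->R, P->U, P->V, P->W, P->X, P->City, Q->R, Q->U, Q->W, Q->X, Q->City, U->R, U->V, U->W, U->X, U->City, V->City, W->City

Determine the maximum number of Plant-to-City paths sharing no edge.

4

Assign every edge capacity 1; by Menger, the answer equals the max flow.
Path Plant→Q→City (+1); total 1.
Path Plant→U→City (+1); total 2.
Path Plant→V→City (+1); total 3.
Path Plant→W→City (+1); total 4.
No residual Plant→City path; max flow = 4.
Certifying cut of size 4: {Plant→Q, Plant→U, Plant→V, Plant→W}.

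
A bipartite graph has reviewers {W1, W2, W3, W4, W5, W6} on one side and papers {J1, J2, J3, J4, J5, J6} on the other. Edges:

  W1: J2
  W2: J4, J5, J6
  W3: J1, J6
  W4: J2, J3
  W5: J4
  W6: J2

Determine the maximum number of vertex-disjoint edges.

5

Unit-capacity flow: source→left, listed edges, right→sink; max matching = max flow.
Augmenting path W1→J2 (+1); matched 1.
Augmenting path W2→J4 (+1); matched 2.
Augmenting path W3→J1 (+1); matched 3.
Augmenting path W4→J3 (+1); matched 4.
Augmenting path W5→J4→W2→J5 (+1); matched 5.
No augmenting path remains; maximum matching = 5.
König certificate: {W2, W3, W4, W5, J2} is a vertex cover of size 5 (every listed pair touches it), so no matching can be larger.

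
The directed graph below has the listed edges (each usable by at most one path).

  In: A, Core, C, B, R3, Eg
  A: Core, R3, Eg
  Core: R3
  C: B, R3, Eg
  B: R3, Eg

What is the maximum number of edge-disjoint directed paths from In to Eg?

Assign every edge capacity 1; by Menger, the answer equals the max flow.
Path In→Eg (+1); total 1.
Path In→A→Eg (+1); total 2.
Path In→C→Eg (+1); total 3.
Path In→B→Eg (+1); total 4.
No residual In→Eg path; max flow = 4.
Certifying cut of size 4: {In→A, In→B, In→C, In→Eg}.

4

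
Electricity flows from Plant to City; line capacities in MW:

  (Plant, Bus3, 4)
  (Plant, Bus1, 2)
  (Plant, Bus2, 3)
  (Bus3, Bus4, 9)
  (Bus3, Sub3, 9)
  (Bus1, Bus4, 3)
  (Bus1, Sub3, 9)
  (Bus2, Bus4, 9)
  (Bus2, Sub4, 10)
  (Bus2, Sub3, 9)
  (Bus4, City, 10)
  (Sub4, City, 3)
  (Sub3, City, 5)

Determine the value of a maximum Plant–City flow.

9

Augment Plant→Bus3→Bus4→City: bottleneck 4, flow now 4.
Augment Plant→Bus1→Bus4→City: bottleneck 2, flow now 6.
Augment Plant→Bus2→Bus4→City: bottleneck 3, flow now 9.
No augmenting path remains; maximum flow = 9.
In the residual graph, reachable from Plant: {Plant}.
Min-cut edges: Plant→Bus3 (4), Plant→Bus1 (2), Plant→Bus2 (3); capacity 4 + 2 + 3 = 9.
This cut is saturated, so no flow can exceed 9.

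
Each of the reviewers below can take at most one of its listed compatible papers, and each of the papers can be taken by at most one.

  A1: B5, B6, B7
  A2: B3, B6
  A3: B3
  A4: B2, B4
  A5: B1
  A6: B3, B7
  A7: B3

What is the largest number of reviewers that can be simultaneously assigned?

Unit-capacity flow: source→left, listed edges, right→sink; max matching = max flow.
Augmenting path A1→B5 (+1); matched 1.
Augmenting path A2→B3 (+1); matched 2.
Augmenting path A4→B2 (+1); matched 3.
Augmenting path A5→B1 (+1); matched 4.
Augmenting path A6→B7 (+1); matched 5.
Augmenting path A3→B3→A2→B6 (+1); matched 6.
No augmenting path remains; maximum matching = 6.
König certificate: {A1, A2, A4, A5, A6, B3} is a vertex cover of size 6 (every listed pair touches it), so no matching can be larger.

6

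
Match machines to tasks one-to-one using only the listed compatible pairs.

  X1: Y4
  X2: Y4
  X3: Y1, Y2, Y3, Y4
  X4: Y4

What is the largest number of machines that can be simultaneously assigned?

2

Unit-capacity flow: source→left, listed edges, right→sink; max matching = max flow.
Augmenting path X1→Y4 (+1); matched 1.
Augmenting path X3→Y1 (+1); matched 2.
No augmenting path remains; maximum matching = 2.
König certificate: {X3, Y4} is a vertex cover of size 2 (every listed pair touches it), so no matching can be larger.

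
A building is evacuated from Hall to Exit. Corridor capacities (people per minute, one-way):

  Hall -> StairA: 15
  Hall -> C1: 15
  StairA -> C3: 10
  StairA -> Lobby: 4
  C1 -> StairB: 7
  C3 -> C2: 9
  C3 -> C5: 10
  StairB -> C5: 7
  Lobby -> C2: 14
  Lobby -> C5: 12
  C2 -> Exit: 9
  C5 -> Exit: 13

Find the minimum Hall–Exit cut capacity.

Augment Hall→StairA→C3→C2→Exit: bottleneck 9, flow now 9.
Augment Hall→StairA→C3→C5→Exit: bottleneck 1, flow now 10.
Augment Hall→StairA→Lobby→C5→Exit: bottleneck 4, flow now 14.
Augment Hall→C1→StairB→C5→Exit: bottleneck 7, flow now 21.
No augmenting path remains; maximum flow = 21.
By max-flow min-cut, the minimum cut capacity equals the max flow.
In the residual graph, reachable from Hall: {Hall, StairA, C1}.
Min-cut edges: StairA→C3 (10), StairA→Lobby (4), C1→StairB (7); capacity 10 + 4 + 7 = 21.

21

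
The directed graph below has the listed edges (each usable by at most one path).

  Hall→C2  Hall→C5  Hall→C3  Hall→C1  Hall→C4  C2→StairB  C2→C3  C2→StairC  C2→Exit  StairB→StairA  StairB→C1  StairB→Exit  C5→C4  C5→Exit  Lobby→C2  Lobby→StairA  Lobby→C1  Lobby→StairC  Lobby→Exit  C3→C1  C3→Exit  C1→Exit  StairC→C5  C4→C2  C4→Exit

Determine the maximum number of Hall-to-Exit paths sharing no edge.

Assign every edge capacity 1; by Menger, the answer equals the max flow.
Path Hall→C2→Exit (+1); total 1.
Path Hall→C5→Exit (+1); total 2.
Path Hall→C3→Exit (+1); total 3.
Path Hall→C1→Exit (+1); total 4.
Path Hall→C4→Exit (+1); total 5.
No residual Hall→Exit path; max flow = 5.
Certifying cut of size 5: {Hall→C1, Hall→C2, Hall→C3, Hall→C4, Hall→C5}.

5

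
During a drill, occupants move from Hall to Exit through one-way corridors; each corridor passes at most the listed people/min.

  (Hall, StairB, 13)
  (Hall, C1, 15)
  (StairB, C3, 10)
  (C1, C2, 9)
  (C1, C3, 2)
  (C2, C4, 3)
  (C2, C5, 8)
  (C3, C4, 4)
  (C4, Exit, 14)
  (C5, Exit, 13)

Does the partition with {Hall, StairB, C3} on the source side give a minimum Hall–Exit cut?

No — its capacity is 19, but the minimum cut has capacity 13.

Given cut capacity: 15 + 4 = 19.
Augment Hall→StairB→C3→C4→Exit: bottleneck 4, flow now 4.
Augment Hall→C1→C2→C4→Exit: bottleneck 3, flow now 7.
Augment Hall→C1→C2→C5→Exit: bottleneck 6, flow now 13.
No augmenting path remains; maximum flow = 13.
In the residual graph, reachable from Hall: {Hall, StairB, C1, C3}.
Min-cut edges: C1→C2 (9), C3→C4 (4); capacity 9 + 4 = 13.
Cut capacity 19 exceeds the max flow 13, so it is not minimum.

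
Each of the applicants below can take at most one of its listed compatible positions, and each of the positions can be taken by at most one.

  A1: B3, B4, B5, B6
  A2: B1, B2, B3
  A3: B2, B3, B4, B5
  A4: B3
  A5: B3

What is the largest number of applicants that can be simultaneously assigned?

Unit-capacity flow: source→left, listed edges, right→sink; max matching = max flow.
Augmenting path A1→B3 (+1); matched 1.
Augmenting path A2→B1 (+1); matched 2.
Augmenting path A3→B2 (+1); matched 3.
Augmenting path A4→B3→A1→B4 (+1); matched 4.
No augmenting path remains; maximum matching = 4.
König certificate: {A1, A2, A3, B3} is a vertex cover of size 4 (every listed pair touches it), so no matching can be larger.

4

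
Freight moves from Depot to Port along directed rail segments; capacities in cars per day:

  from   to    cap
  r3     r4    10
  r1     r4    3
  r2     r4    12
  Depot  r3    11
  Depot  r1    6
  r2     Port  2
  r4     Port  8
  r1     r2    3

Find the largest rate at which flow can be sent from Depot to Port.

10

Augment Depot→r1→r2→Port: bottleneck 2, flow now 2.
Augment Depot→r1→r4→Port: bottleneck 3, flow now 5.
Augment Depot→r3→r4→Port: bottleneck 5, flow now 10.
No augmenting path remains; maximum flow = 10.
In the residual graph, reachable from Depot: {Depot, r1, r2, r3, r4}.
Min-cut edges: r2→Port (2), r4→Port (8); capacity 2 + 8 = 10.
This cut is saturated, so no flow can exceed 10.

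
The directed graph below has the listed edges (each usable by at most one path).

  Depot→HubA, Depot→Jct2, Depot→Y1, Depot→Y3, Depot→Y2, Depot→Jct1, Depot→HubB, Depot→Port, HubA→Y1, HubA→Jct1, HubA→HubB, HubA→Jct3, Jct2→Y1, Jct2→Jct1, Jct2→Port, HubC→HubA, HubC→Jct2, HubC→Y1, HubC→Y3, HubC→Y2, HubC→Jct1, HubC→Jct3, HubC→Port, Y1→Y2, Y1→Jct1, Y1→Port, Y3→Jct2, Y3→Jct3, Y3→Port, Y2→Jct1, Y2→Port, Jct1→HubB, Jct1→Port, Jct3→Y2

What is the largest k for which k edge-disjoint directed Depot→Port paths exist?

Assign every edge capacity 1; by Menger, the answer equals the max flow.
Path Depot→Port (+1); total 1.
Path Depot→Jct2→Port (+1); total 2.
Path Depot→Y1→Port (+1); total 3.
Path Depot→Y3→Port (+1); total 4.
Path Depot→Y2→Port (+1); total 5.
Path Depot→Jct1→Port (+1); total 6.
No residual Depot→Port path; max flow = 6.
Certifying cut of size 6: {Depot→Jct2, Depot→Port, Depot→Y3, Jct1→Port, Y1→Port, Y2→Port}.

6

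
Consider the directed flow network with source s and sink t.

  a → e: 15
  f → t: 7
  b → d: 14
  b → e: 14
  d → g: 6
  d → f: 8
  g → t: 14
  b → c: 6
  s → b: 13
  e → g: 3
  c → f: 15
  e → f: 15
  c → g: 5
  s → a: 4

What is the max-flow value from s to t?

17

Augment s→a→e→f→t: bottleneck 4, flow now 4.
Augment s→b→c→f→t: bottleneck 3, flow now 7.
Augment s→b→c→g→t: bottleneck 3, flow now 10.
Augment s→b→d→g→t: bottleneck 6, flow now 16.
Augment s→b→e→g→t: bottleneck 1, flow now 17.
No augmenting path remains; maximum flow = 17.
In the residual graph, reachable from s: {s}.
Min-cut edges: s→a (4), s→b (13); capacity 4 + 13 = 17.
This cut is saturated, so no flow can exceed 17.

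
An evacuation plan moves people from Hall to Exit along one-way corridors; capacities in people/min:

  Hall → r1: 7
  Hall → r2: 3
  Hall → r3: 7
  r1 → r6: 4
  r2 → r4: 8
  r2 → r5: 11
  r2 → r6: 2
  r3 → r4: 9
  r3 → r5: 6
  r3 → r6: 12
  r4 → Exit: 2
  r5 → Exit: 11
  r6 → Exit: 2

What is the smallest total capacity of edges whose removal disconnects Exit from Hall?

12

Augment Hall→r1→r6→Exit: bottleneck 2, flow now 2.
Augment Hall→r2→r4→Exit: bottleneck 2, flow now 4.
Augment Hall→r2→r5→Exit: bottleneck 1, flow now 5.
Augment Hall→r3→r5→Exit: bottleneck 6, flow now 11.
Augment Hall→r3→r4→r2→r5→Exit: bottleneck 1, flow now 12. (uses reverse residual edge)
No augmenting path remains; maximum flow = 12.
By max-flow min-cut, the minimum cut capacity equals the max flow.
In the residual graph, reachable from Hall: {Hall, r1, r6}.
Min-cut edges: Hall→r2 (3), Hall→r3 (7), r6→Exit (2); capacity 3 + 7 + 2 = 12.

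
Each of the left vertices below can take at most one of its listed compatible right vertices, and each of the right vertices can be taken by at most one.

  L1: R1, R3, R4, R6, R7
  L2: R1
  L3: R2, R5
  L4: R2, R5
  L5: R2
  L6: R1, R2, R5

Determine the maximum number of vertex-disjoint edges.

Unit-capacity flow: source→left, listed edges, right→sink; max matching = max flow.
Augmenting path L1→R1 (+1); matched 1.
Augmenting path L3→R2 (+1); matched 2.
Augmenting path L4→R5 (+1); matched 3.
Augmenting path L2→R1→L1→R3 (+1); matched 4.
No augmenting path remains; maximum matching = 4.
König certificate: {L1, R1, R2, R5} is a vertex cover of size 4 (every listed pair touches it), so no matching can be larger.

4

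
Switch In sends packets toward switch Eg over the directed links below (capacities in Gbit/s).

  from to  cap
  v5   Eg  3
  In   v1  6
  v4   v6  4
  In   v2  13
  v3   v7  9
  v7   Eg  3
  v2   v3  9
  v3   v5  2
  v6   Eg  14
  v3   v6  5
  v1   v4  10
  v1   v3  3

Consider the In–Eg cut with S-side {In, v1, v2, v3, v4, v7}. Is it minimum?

Yes — it is a minimum cut (capacity 14).

Given cut capacity: 2 + 5 + 4 + 3 = 14.
Augment In→v1→v3→v5→Eg: bottleneck 2, flow now 2.
Augment In→v1→v3→v6→Eg: bottleneck 1, flow now 3.
Augment In→v1→v4→v6→Eg: bottleneck 3, flow now 6.
Augment In→v2→v3→v6→Eg: bottleneck 4, flow now 10.
Augment In→v2→v3→v7→Eg: bottleneck 3, flow now 13.
Augment In→v2→v3→v1→v4→v6→Eg: bottleneck 1, flow now 14. (uses reverse residual edge)
No augmenting path remains; maximum flow = 14.
Cut capacity 14 equals the max flow, so it is a minimum cut.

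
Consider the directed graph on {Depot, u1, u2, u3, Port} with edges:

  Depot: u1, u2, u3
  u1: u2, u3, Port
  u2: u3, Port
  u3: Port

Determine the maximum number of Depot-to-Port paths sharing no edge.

3

Assign every edge capacity 1; by Menger, the answer equals the max flow.
Path Depot→u1→Port (+1); total 1.
Path Depot→u2→Port (+1); total 2.
Path Depot→u3→Port (+1); total 3.
No residual Depot→Port path; max flow = 3.
Certifying cut of size 3: {Depot→u1, Depot→u2, Depot→u3}.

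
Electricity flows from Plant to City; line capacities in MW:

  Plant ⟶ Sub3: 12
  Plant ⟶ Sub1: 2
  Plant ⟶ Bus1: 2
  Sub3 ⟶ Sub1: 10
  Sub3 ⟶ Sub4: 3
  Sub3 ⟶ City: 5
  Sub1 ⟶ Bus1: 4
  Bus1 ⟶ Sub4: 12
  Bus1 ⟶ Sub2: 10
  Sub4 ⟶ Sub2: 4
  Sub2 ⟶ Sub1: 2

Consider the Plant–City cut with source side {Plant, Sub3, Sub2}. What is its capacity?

Edges leaving {Plant, Sub3, Sub2}: Plant→Sub1 (2), Plant→Bus1 (2), Sub3→Sub1 (10), Sub3→Sub4 (3), Sub3→City (5), Sub2→Sub1 (2).
Cut capacity = 2 + 2 + 10 + 3 + 5 + 2 = 24.

24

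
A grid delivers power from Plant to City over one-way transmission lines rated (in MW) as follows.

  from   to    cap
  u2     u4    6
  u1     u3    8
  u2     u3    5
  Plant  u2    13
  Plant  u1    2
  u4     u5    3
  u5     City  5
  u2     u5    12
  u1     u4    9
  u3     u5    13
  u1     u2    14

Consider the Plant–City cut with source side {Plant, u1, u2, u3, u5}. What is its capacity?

Edges leaving {Plant, u1, u2, u3, u5}: u1→u4 (9), u2→u4 (6), u5→City (5).
Cut capacity = 9 + 6 + 5 = 20.

20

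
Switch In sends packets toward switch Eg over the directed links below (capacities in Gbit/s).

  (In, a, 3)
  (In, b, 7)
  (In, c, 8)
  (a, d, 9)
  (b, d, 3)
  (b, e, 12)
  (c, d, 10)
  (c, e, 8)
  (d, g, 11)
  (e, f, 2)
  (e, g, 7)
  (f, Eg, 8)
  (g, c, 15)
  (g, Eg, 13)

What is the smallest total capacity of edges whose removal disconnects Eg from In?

15

Augment In→a→d→g→Eg: bottleneck 3, flow now 3.
Augment In→b→d→g→Eg: bottleneck 3, flow now 6.
Augment In→b→e→f→Eg: bottleneck 2, flow now 8.
Augment In→b→e→g→Eg: bottleneck 2, flow now 10.
Augment In→c→d→g→Eg: bottleneck 5, flow now 15.
No augmenting path remains; maximum flow = 15.
By max-flow min-cut, the minimum cut capacity equals the max flow.
In the residual graph, reachable from In: {In, a, b, c, d, e, g}.
Min-cut edges: e→f (2), g→Eg (13); capacity 2 + 13 = 15.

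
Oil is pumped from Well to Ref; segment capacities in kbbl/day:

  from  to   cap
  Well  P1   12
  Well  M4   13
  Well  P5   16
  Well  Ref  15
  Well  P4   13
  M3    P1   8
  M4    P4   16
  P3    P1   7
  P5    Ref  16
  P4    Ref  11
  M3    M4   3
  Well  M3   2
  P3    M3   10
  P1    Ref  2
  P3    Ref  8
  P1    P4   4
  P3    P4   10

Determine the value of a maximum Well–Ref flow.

Augment Well→Ref: bottleneck 15, flow now 15.
Augment Well→P5→Ref: bottleneck 16, flow now 31.
Augment Well→P1→Ref: bottleneck 2, flow now 33.
Augment Well→P4→Ref: bottleneck 11, flow now 44.
No augmenting path remains; maximum flow = 44.
In the residual graph, reachable from Well: {Well, M3, P1, M4, P4}.
Min-cut edges: Well→P5 (16), Well→Ref (15), P1→Ref (2), P4→Ref (11); capacity 16 + 15 + 2 + 11 = 44.
This cut is saturated, so no flow can exceed 44.

44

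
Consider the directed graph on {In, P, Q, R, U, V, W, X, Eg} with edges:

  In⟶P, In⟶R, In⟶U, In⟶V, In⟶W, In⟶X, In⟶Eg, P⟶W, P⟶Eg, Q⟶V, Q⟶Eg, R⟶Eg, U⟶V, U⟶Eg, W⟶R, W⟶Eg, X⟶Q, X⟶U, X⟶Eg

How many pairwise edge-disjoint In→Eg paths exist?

Assign every edge capacity 1; by Menger, the answer equals the max flow.
Path In→Eg (+1); total 1.
Path In→P→Eg (+1); total 2.
Path In→R→Eg (+1); total 3.
Path In→U→Eg (+1); total 4.
Path In→W→Eg (+1); total 5.
Path In→X→Eg (+1); total 6.
No residual In→Eg path; max flow = 6.
Certifying cut of size 6: {In→Eg, In→P, In→R, In→U, In→W, In→X}.

6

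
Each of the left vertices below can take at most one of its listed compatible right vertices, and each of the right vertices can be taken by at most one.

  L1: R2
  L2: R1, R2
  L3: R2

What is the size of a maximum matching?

2

Unit-capacity flow: source→left, listed edges, right→sink; max matching = max flow.
Augmenting path L1→R2 (+1); matched 1.
Augmenting path L2→R1 (+1); matched 2.
No augmenting path remains; maximum matching = 2.
König certificate: {L2, R2} is a vertex cover of size 2 (every listed pair touches it), so no matching can be larger.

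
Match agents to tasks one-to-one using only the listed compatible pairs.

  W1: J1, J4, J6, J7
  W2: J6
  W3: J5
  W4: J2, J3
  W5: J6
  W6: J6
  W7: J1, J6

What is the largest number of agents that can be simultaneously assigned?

5

Unit-capacity flow: source→left, listed edges, right→sink; max matching = max flow.
Augmenting path W1→J1 (+1); matched 1.
Augmenting path W2→J6 (+1); matched 2.
Augmenting path W3→J5 (+1); matched 3.
Augmenting path W4→J2 (+1); matched 4.
Augmenting path W7→J1→W1→J4 (+1); matched 5.
No augmenting path remains; maximum matching = 5.
König certificate: {W1, W3, W4, W7, J6} is a vertex cover of size 5 (every listed pair touches it), so no matching can be larger.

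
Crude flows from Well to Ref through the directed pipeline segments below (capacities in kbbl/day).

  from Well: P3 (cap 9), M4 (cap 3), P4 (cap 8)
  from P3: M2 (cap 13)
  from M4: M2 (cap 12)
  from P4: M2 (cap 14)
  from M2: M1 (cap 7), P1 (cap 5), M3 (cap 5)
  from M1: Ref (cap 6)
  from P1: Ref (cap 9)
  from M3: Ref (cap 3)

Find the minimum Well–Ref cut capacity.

Augment Well→P3→M2→M1→Ref: bottleneck 6, flow now 6.
Augment Well→P3→M2→P1→Ref: bottleneck 3, flow now 9.
Augment Well→M4→M2→P1→Ref: bottleneck 2, flow now 11.
Augment Well→M4→M2→M3→Ref: bottleneck 1, flow now 12.
Augment Well→P4→M2→M3→Ref: bottleneck 2, flow now 14.
No augmenting path remains; maximum flow = 14.
By max-flow min-cut, the minimum cut capacity equals the max flow.
In the residual graph, reachable from Well: {Well, P3, M4, P4, M2, M1, M3}.
Min-cut edges: M2→P1 (5), M1→Ref (6), M3→Ref (3); capacity 5 + 6 + 3 = 14.

14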